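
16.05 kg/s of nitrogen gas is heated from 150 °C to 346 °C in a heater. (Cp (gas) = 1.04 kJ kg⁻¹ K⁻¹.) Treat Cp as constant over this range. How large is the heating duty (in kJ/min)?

Q = 196000 kJ/min

Q = ṁ·Cp·ΔT = 16.05 × 1.04 × (346 − 150) = 3271.6 kJ/s
Heating duty = 196300 kJ/min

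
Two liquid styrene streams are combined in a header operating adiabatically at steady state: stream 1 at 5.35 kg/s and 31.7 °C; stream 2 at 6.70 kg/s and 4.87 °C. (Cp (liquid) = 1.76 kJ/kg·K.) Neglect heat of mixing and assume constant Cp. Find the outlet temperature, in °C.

Energy balance with Q = 0: Σ ṁᵢCp,ᵢ(T_out − Tᵢ) = 0
Σ ṁᵢCp,ᵢTᵢ = 5.35×1.76×31.7 + 6.70×1.76×4.87 = 355.91
Σ ṁᵢCp,ᵢ = 5.35×1.76 + 6.70×1.76 = 21.208
T_out = 355.91 / 21.208 = 16.782 °C

T_out = 16.8 °C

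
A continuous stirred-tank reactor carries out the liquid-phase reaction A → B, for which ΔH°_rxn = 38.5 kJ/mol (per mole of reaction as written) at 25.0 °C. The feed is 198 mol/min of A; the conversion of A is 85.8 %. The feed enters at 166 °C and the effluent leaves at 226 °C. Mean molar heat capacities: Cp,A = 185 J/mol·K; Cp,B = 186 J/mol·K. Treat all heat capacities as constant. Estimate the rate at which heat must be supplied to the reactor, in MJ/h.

Extent of reaction ξ = 0.858 × 198 = 169.88 mol/min
Reaction term: ξ·ΔH°_rxn = 169.88 × 38.5 = 6540.5 kJ/min
Sensible, feed 166→25 °C: -5164.8 kJ/min
Outlet flows (mol/min): A 28.116, B 169.88
Sensible, products 25→226 °C: 7396.8 kJ/min
Q = ΔH = 8772.5 kJ/min = 146.21 kW
Heat supplied = 526.35 MJ/h

Q_in = 526 MJ/h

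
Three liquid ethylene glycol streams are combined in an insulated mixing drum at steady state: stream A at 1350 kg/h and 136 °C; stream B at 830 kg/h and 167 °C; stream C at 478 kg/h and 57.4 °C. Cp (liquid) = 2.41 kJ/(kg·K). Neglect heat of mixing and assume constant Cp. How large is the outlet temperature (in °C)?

T_out = 132 °C

Adiabatic, steady state ⇒ Σ ṁᵢCp,ᵢ(T_out − Tᵢ) = 0
Σ ṁᵢCp,ᵢTᵢ = 1350×2.41×136 + 830×2.41×167 + 478×2.41×57.4 = 842650
Σ ṁᵢCp,ᵢ = 1350×2.41 + 830×2.41 + 478×2.41 = 6405.8
T_out = 842650 / 6405.8 = 131.55 °C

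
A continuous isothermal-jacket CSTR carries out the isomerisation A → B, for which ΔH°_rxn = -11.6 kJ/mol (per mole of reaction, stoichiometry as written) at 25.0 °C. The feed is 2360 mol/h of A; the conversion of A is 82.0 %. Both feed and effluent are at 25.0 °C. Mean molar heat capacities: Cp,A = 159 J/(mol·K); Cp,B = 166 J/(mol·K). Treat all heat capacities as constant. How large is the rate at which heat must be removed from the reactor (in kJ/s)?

Q_out = 6.24 kJ/s

Extent of reaction ξ = 0.820 × 2360 = 1935.2 mol/h
Reaction term: ξ·ΔH°_rxn = 1935.2 × -11.6 = -22448 kJ/h
Q = ΔH = -22448 kJ/h = -6.2356 kW
Heat removed = 6.2356 kJ/s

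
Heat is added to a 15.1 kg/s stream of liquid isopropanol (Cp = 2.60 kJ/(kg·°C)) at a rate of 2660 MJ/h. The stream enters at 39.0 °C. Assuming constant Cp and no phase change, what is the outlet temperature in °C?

Q = 2660 MJ/h = 738.89 kJ/s
ΔT = Q/(ṁ·Cp) = 738.89/(15.1×2.60) = 18.82 K
T_out = 39.0 + 18.82 = 57.82 °C

T_out = 57.8 °C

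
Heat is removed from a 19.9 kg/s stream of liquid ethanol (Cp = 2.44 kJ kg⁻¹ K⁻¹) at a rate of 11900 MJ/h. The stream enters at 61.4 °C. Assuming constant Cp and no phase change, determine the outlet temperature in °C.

T_out = -6.68 °C

Q = 11900 MJ/h = 3305.6 kJ/s
ΔT = Q/(ṁ·Cp) = 3305.6/(19.9×2.44) = 68.077 K
T_out = 61.4 − 68.077 = -6.6772 °C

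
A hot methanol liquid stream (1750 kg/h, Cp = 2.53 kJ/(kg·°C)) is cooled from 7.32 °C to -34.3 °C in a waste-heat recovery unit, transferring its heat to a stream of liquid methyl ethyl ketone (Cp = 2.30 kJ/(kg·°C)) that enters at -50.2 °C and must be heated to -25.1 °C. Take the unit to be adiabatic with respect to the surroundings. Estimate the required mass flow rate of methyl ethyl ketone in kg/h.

ṁ_c = 3190 kg/h

Heat released by hot stream: Q = 1750 × 2.53 × (7.32 − -34.3) = 184270 kJ/h
Energy balance on cold side (adiabatic exchanger): Q = ṁ_c·Cp_c·(T_c,out − T_c,in)
ṁ_c = 184270 / [2.30 × (-25.1 − -50.2)] = 3192 kg/h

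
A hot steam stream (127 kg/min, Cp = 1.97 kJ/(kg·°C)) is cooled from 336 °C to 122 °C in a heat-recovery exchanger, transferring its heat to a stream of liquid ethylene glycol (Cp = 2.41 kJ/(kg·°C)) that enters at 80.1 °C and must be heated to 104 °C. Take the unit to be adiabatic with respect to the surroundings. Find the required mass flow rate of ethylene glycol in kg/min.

ṁ_c = 930 kg/min

Heat released by hot stream: Q = 127 × 1.97 × (336 − 122) = 53541 kJ/min
Energy balance on cold side (adiabatic exchanger): Q = ṁ_c·Cp_c·(T_c,out − T_c,in)
ṁ_c = 53541 / [2.41 × (104 − 80.1)] = 929.54 kg/min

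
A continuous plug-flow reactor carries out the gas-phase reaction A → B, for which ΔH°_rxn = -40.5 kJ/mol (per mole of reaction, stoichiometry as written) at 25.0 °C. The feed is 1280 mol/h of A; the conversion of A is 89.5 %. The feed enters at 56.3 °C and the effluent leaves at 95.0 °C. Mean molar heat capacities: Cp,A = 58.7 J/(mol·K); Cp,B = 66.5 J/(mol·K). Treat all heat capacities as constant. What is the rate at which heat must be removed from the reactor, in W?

Q_out = 11900 W

Extent of reaction ξ = 0.895 × 1280 = 1145.6 mol/h
Reaction term: ξ·ΔH°_rxn = 1145.6 × -40.5 = -46397 kJ/h
Sensible, feed 56.3→25 °C: -2351.8 kJ/h
Outlet flows (mol/h): A 134.4, B 1145.6
Sensible, products 25→95.0 °C: 5885 kJ/h
Q = ΔH = -42864 kJ/h = -11.907 kW
Heat removed = 11907 W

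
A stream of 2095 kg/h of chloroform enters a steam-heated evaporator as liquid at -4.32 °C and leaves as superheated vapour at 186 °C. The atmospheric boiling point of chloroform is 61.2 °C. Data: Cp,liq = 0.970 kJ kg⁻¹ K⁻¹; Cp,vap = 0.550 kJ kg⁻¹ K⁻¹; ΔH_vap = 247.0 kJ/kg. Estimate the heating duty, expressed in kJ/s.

liquid -4.32→61.2 °C: 63.554 kJ/kg
vaporisation at 61.2 °C: 247 kJ/kg
vapour 61.2→186 °C: 68.64 kJ/kg
Δh = 63.554 + 247 + 68.64 = 379.19 kJ/kg
Q = ṁ·Δh = 2095 kg/h × 379.19 kJ/kg = 794410 kJ/h
|Q| = 220.67 kW

Q = 221 kJ/s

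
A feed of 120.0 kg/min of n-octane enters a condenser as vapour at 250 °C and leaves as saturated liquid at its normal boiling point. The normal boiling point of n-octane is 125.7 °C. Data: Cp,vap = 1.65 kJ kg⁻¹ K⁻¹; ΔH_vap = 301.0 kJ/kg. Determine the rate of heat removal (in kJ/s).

vapour 250→125.7 °C: -205.09 kJ/kg
condensation at 125.7 °C: -301 kJ/kg
Δh = -205.09 + -301 = -506.09 kJ/kg
Q = ṁ·Δh = 120.0 kg/min × -506.09 kJ/kg = -60731 kJ/min
|Q| = 1012.2 kW

Q_c = 1010 kJ/s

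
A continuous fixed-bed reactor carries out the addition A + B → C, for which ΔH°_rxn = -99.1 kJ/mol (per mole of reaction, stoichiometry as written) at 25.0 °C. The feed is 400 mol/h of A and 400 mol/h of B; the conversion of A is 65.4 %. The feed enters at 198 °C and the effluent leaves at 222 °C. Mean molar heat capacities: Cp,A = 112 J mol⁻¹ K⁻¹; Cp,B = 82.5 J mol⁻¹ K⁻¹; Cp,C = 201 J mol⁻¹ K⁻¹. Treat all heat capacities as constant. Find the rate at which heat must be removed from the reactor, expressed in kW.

Q_out = 6.59 kW

Extent of reaction ξ = 0.654 × 400 = 261.6 mol/h
Reaction term: ξ·ΔH°_rxn = 261.6 × -99.1 = -25925 kJ/h
Sensible, feed 198→25 °C: -13459 kJ/h
Outlet flows (mol/h): A 138.4, B 138.4, C 261.6
Sensible, products 25→222 °C: 15662 kJ/h
Q = ΔH = -23722 kJ/h = -6.5896 kW
Heat removed = 6.5896 kW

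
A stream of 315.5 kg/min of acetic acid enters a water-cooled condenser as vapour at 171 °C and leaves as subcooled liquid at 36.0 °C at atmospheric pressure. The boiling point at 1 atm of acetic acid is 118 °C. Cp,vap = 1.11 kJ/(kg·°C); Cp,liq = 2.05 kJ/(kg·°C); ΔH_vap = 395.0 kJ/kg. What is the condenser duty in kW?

vapour 171→118 °C: -58.83 kJ/kg
condensation at 118 °C: -395 kJ/kg
liquid 118→36.0 °C: -168.1 kJ/kg
Δh = -58.83 + -395 + -168.1 = -621.93 kJ/kg
Q = ṁ·Δh = 315.5 kg/min × -621.93 kJ/kg = -196220 kJ/min
|Q| = 3270.3 kW

Q_c = 3270 kW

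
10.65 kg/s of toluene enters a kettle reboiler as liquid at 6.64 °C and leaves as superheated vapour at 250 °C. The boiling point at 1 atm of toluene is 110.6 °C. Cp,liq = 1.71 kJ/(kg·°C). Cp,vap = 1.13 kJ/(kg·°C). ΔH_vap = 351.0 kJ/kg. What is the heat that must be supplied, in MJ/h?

liquid 6.64→110.6 °C: 177.77 kJ/kg
vaporisation at 110.6 °C: 351 kJ/kg
vapour 110.6→250 °C: 157.52 kJ/kg
Δh = 177.77 + 351 + 157.52 = 686.29 kJ/kg
Q = ṁ·Δh = 10.65 kg/s × 686.29 kJ/kg = 7309 kJ/s
|Q| = 7309 kW = 26312 MJ/h

Q = 26300 MJ/h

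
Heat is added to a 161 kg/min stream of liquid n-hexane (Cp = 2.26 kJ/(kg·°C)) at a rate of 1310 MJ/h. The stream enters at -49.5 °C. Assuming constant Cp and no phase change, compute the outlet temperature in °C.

T_out = 10.5 °C

Q = 1310 MJ/h = 21833 kJ/min
ΔT = Q/(ṁ·Cp) = 21833/(161×2.26) = 60.005 K
T_out = -49.5 + 60.005 = 10.505 °C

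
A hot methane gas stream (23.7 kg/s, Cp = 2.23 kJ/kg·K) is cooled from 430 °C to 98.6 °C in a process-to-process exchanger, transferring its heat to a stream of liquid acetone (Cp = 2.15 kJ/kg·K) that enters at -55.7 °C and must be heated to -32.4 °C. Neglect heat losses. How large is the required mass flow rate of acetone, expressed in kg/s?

Heat released by hot stream: Q = 23.7 × 2.23 × (430 − 98.6) = 17515 kJ/s
Energy balance on cold side (adiabatic exchanger): Q = ṁ_c·Cp_c·(T_c,out − T_c,in)
ṁ_c = 17515 / [2.15 × (-32.4 − -55.7)] = 349.63 kg/s

ṁ_c = 350 kg/s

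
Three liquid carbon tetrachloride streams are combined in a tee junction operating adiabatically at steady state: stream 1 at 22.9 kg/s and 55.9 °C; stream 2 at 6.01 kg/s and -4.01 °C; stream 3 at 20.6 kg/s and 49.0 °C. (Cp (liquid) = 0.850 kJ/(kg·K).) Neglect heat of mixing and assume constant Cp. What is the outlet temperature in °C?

No heat crosses the boundary, so H_out = H_in.
Σ ṁᵢCp,ᵢTᵢ = 22.9×0.850×55.9 + 6.01×0.850×-4.01 + 20.6×0.850×49.0 = 1925.6
Σ ṁᵢCp,ᵢ = 22.9×0.850 + 6.01×0.850 + 20.6×0.850 = 42.084
T_out = 1925.6 / 42.084 = 45.757 °C

T_out = 45.8 °C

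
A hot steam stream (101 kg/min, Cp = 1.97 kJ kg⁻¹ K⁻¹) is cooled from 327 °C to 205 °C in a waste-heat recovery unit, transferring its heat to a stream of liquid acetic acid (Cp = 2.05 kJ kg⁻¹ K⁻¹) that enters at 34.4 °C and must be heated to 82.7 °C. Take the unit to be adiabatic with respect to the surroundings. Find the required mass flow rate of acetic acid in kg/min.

ṁ_c = 245 kg/min

Heat released by hot stream: Q = 101 × 1.97 × (327 − 205) = 24274 kJ/min
Energy balance on cold side (adiabatic exchanger): Q = ṁ_c·Cp_c·(T_c,out − T_c,in)
ṁ_c = 24274 / [2.05 × (82.7 − 34.4)] = 245.16 kg/min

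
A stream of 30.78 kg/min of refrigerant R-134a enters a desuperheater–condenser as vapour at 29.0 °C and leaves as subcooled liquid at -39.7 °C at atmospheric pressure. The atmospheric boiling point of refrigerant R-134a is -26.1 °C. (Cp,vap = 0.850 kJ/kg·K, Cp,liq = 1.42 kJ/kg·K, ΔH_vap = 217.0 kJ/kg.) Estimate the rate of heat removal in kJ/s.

Q_c = 145 kJ/s

vapour 29.0→-26.1 °C: -46.835 kJ/kg
condensation at -26.1 °C: -217 kJ/kg
liquid -26.1→-39.7 °C: -19.312 kJ/kg
Δh = -46.835 + -217 + -19.312 = -283.15 kJ/kg
Q = ṁ·Δh = 30.78 kg/min × -283.15 kJ/kg = -8715.3 kJ/min
|Q| = 145.25 kW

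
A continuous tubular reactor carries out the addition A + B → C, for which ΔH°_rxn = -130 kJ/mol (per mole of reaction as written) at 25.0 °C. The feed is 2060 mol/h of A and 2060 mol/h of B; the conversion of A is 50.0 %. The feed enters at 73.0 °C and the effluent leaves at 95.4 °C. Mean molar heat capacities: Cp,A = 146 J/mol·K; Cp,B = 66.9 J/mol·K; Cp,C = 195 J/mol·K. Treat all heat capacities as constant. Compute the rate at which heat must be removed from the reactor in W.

Extent of reaction ξ = 0.500 × 2060 = 1030 mol/h
Reaction term: ξ·ΔH°_rxn = 1030 × -130 = -133900 kJ/h
Sensible, feed 73.0→25 °C: -21052 kJ/h
Outlet flows (mol/h): A 1030, B 1030, C 1030
Sensible, products 25→95.4 °C: 29578 kJ/h
Q = ΔH = -125370 kJ/h = -34.826 kW
Heat removed = 34826 W

Q_out = 34800 W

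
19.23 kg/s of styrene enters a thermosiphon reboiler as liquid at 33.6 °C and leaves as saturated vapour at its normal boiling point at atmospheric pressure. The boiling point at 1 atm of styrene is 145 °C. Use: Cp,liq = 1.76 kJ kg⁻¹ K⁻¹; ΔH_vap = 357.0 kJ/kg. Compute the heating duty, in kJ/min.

Q = 638000 kJ/min

liquid 33.6→145 °C: 196.06 kJ/kg
vaporisation at 145 °C: 357 kJ/kg
Δh = 196.06 + 357 = 553.06 kJ/kg
Q = ṁ·Δh = 19.23 kg/s × 553.06 kJ/kg = 10635 kJ/s
|Q| = 10635 kW = 638130 kJ/min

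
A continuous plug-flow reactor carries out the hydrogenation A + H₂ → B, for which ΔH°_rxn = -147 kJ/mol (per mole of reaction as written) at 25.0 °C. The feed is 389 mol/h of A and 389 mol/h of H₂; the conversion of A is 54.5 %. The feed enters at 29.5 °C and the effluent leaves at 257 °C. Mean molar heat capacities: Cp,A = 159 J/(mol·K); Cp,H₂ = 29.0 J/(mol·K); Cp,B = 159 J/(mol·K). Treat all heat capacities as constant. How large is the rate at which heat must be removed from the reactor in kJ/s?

Extent of reaction ξ = 0.545 × 389 = 212.01 mol/h
Reaction term: ξ·ΔH°_rxn = 212.01 × -147 = -31165 kJ/h
Sensible, feed 29.5→25 °C: -329.09 kJ/h
Outlet flows (mol/h): A 176.99, H₂ 176.99, B 212.01
Sensible, products 25→257 °C: 15540 kJ/h
Q = ΔH = -15954 kJ/h = -4.4315 kW
Heat removed = 4.4315 kJ/s

Q_out = 4.43 kJ/s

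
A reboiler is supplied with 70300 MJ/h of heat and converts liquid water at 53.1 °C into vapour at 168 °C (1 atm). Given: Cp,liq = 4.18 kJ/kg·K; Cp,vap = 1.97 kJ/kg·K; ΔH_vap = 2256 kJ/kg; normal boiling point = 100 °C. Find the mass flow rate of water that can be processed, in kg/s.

Δh = 4.18×(100−53.1) + 2256 + 1.97×(168−100) = 2586 kJ/kg
Q = 70300 MJ/h = 19528 kJ/s = 19528 kJ/s
ṁ = Q/Δh = 19528 / 2586 = 7.5513 kg/s

ṁ = 7.55 kg/s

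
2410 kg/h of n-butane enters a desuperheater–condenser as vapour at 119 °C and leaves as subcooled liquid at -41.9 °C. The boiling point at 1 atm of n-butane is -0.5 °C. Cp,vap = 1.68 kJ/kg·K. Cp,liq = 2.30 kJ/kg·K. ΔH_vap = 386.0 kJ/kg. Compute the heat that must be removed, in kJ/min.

Q_c = 27400 kJ/min

vapour 119→-0.5 °C: -200.76 kJ/kg
condensation at -0.5 °C: -386 kJ/kg
liquid -0.5→-41.9 °C: -95.22 kJ/kg
Δh = -200.76 + -386 + -95.22 = -681.98 kJ/kg
Q = ṁ·Δh = 2410 kg/h × -681.98 kJ/kg = -1.6436e+06 kJ/h
|Q| = 456.55 kW = 27393 kJ/min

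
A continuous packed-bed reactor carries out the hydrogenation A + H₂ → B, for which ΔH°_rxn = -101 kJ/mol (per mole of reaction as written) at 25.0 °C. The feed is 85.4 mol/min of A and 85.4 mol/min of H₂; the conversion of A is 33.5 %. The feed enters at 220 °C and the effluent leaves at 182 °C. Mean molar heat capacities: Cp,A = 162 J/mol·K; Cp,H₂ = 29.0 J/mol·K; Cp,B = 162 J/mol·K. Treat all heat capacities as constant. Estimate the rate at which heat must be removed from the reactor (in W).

Extent of reaction ξ = 0.335 × 85.4 = 28.609 mol/min
Reaction term: ξ·ΔH°_rxn = 28.609 × -101 = -2889.5 kJ/min
Sensible, feed 220→25 °C: -3180.7 kJ/min
Outlet flows (mol/min): A 56.791, H₂ 56.791, B 28.609
Sensible, products 25→182 °C: 2430.6 kJ/min
Q = ΔH = -3639.6 kJ/min = -60.66 kW
Heat removed = 60660 W

Q_out = 60700 W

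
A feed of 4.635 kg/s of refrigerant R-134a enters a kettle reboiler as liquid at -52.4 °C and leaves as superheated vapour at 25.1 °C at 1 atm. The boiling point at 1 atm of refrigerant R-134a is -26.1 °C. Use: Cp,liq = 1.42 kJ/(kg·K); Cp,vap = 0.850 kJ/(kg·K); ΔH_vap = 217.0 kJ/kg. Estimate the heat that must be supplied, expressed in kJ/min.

Q = 82800 kJ/min

liquid -52.4→-26.1 °C: 37.346 kJ/kg
vaporisation at -26.1 °C: 217 kJ/kg
vapour -26.1→25.1 °C: 43.52 kJ/kg
Δh = 37.346 + 217 + 43.52 = 297.87 kJ/kg
Q = ṁ·Δh = 4.635 kg/s × 297.87 kJ/kg = 1380.6 kJ/s
|Q| = 1380.6 kW = 82837 kJ/min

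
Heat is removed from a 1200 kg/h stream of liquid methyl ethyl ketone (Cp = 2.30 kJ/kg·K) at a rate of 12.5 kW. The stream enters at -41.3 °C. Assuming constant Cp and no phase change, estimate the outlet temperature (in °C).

Q = 12.5 kW = 45000 kJ/h
ΔT = Q/(ṁ·Cp) = 45000/(1200×2.30) = 16.304 K
T_out = -41.3 − 16.304 = -57.604 °C

T_out = -57.6 °C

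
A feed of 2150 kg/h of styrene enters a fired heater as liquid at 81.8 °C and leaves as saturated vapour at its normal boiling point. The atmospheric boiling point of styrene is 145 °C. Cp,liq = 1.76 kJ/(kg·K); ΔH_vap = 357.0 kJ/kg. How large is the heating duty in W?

liquid 81.8→145 °C: 111.23 kJ/kg
vaporisation at 145 °C: 357 kJ/kg
Δh = 111.23 + 357 = 468.23 kJ/kg
Q = ṁ·Δh = 2150 kg/h × 468.23 kJ/kg = 1.0067e+06 kJ/h
|Q| = 279.64 kW = 279640 W

Q = 280000 W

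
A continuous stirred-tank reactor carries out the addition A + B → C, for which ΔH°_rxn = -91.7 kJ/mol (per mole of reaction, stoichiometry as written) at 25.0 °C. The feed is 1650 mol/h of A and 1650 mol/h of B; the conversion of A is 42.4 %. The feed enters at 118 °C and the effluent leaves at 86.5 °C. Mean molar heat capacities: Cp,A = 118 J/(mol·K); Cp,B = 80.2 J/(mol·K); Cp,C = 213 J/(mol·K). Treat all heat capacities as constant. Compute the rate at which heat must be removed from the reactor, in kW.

Q_out = 20.5 kW

Extent of reaction ξ = 0.424 × 1650 = 699.6 mol/h
Reaction term: ξ·ΔH°_rxn = 699.6 × -91.7 = -64153 kJ/h
Sensible, feed 118→25 °C: -30414 kJ/h
Outlet flows (mol/h): A 950.4, B 950.4, C 699.6
Sensible, products 25→86.5 °C: 20749 kJ/h
Q = ΔH = -73818 kJ/h = -20.505 kW
Heat removed = 20.505 kW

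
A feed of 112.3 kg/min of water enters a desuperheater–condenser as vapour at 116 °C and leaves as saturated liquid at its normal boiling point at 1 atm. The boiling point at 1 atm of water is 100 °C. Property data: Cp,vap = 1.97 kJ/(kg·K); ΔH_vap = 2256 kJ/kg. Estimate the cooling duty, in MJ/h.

Q_c = 15400 MJ/h

vapour 116→100 °C: -31.52 kJ/kg
condensation at 100 °C: -2256 kJ/kg
Δh = -31.52 + -2256 = -2287.5 kJ/kg
Q = ṁ·Δh = 112.3 kg/min × -2287.5 kJ/kg = -256890 kJ/min
|Q| = 4281.5 kW = 15413 MJ/h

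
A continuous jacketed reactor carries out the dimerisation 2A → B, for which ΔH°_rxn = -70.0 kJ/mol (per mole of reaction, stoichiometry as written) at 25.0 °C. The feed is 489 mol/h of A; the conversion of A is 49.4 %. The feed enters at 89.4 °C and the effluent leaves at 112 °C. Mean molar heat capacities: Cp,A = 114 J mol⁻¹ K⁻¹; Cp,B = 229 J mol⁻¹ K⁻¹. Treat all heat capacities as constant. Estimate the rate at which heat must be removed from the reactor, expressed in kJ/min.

Q_out = 120 kJ/min

Extent of reaction ξ = 0.494 × 489 / 2 = 120.78 mol/h
Reaction term: ξ·ΔH°_rxn = 120.78 × -70.0 = -8454.8 kJ/h
Sensible, feed 89.4→25 °C: -3590 kJ/h
Outlet flows (mol/h): A 247.43, B 120.78
Sensible, products 25→112 °C: 4860.4 kJ/h
Q = ΔH = -7184.4 kJ/h = -1.9957 kW
Heat removed = 119.74 kJ/min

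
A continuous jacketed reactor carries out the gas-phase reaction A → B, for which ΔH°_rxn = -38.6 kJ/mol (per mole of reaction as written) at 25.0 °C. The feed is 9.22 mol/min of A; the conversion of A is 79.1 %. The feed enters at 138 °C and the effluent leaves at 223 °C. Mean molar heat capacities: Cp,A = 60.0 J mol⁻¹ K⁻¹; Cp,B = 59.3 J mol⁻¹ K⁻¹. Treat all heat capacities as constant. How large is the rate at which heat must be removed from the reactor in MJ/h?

Q_out = 14.1 MJ/h

Extent of reaction ξ = 0.791 × 9.22 = 7.293 mol/min
Reaction term: ξ·ΔH°_rxn = 7.293 × -38.6 = -281.51 kJ/min
Sensible, feed 138→25 °C: -62.512 kJ/min
Outlet flows (mol/min): A 1.927, B 7.293
Sensible, products 25→223 °C: 108.52 kJ/min
Q = ΔH = -235.5 kJ/min = -3.925 kW
Heat removed = 14.13 MJ/h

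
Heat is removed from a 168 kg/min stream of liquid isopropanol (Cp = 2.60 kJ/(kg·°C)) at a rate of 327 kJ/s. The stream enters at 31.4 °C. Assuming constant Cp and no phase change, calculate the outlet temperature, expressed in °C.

T_out = -13.5 °C

Q = 327 kJ/s = 19620 kJ/min
ΔT = Q/(ṁ·Cp) = 19620/(168×2.60) = 44.918 K
T_out = 31.4 − 44.918 = -13.518 °C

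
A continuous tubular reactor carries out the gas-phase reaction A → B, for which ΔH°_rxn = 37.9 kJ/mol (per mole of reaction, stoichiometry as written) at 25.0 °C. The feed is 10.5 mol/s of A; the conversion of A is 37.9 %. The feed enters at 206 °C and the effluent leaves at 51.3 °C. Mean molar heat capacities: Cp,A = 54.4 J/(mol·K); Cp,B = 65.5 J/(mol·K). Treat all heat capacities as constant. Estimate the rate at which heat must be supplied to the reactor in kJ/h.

Q_in = 229000 kJ/h

Extent of reaction ξ = 0.379 × 10.5 = 3.9795 mol/s
Reaction term: ξ·ΔH°_rxn = 3.9795 × 37.9 = 150.82 kJ/s
Sensible, feed 206→25 °C: -103.39 kJ/s
Outlet flows (mol/s): A 6.5205, B 3.9795
Sensible, products 25→51.3 °C: 16.184 kJ/s
Q = ΔH = 63.62 kJ/s = 63.62 kW
Heat supplied = 229030 kJ/h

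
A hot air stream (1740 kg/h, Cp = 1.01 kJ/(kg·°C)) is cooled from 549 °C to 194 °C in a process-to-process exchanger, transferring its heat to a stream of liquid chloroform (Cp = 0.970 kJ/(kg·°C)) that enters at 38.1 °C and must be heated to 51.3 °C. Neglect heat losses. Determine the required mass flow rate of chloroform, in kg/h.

Heat released by hot stream: Q = 1740 × 1.01 × (549 − 194) = 623880 kJ/h
Energy balance on cold side (adiabatic exchanger): Q = ṁ_c·Cp_c·(T_c,out − T_c,in)
ṁ_c = 623880 / [0.970 × (51.3 − 38.1)] = 48725 kg/h

ṁ_c = 48700 kg/h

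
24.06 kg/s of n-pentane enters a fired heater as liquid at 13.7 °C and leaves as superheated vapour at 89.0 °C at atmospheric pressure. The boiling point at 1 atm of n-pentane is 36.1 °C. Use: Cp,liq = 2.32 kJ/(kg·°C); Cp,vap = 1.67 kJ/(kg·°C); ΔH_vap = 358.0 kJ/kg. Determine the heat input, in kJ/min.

liquid 13.7→36.1 °C: 51.968 kJ/kg
vaporisation at 36.1 °C: 358 kJ/kg
vapour 36.1→89.0 °C: 88.343 kJ/kg
Δh = 51.968 + 358 + 88.343 = 498.31 kJ/kg
Q = ṁ·Δh = 24.06 kg/s × 498.31 kJ/kg = 11989 kJ/s
|Q| = 11989 kW = 719360 kJ/min

Q = 719000 kJ/min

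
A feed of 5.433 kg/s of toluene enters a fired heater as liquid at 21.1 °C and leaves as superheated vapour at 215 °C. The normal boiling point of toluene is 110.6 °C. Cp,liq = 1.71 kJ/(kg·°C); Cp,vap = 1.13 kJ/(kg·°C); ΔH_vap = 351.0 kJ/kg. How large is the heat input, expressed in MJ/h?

liquid 21.1→110.6 °C: 153.04 kJ/kg
vaporisation at 110.6 °C: 351 kJ/kg
vapour 110.6→215 °C: 117.97 kJ/kg
Δh = 153.04 + 351 + 117.97 = 622.02 kJ/kg
Q = ṁ·Δh = 5.433 kg/s × 622.02 kJ/kg = 3379.4 kJ/s
|Q| = 3379.4 kW = 12166 MJ/h

Q = 12200 MJ/h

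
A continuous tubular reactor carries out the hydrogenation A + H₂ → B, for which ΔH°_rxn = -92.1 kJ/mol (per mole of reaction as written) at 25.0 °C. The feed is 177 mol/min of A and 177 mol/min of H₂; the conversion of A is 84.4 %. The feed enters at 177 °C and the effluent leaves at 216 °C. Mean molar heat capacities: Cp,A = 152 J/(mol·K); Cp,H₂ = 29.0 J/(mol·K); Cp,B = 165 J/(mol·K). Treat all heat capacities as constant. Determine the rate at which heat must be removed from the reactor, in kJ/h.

Extent of reaction ξ = 0.844 × 177 = 149.39 mol/min
Reaction term: ξ·ΔH°_rxn = 149.39 × -92.1 = -13759 kJ/min
Sensible, feed 177→25 °C: -4869.6 kJ/min
Outlet flows (mol/min): A 27.612, H₂ 27.612, B 149.39
Sensible, products 25→216 °C: 5662.5 kJ/min
Q = ΔH = -12966 kJ/min = -216.1 kW
Heat removed = 777940 kJ/h

Q_out = 778000 kJ/h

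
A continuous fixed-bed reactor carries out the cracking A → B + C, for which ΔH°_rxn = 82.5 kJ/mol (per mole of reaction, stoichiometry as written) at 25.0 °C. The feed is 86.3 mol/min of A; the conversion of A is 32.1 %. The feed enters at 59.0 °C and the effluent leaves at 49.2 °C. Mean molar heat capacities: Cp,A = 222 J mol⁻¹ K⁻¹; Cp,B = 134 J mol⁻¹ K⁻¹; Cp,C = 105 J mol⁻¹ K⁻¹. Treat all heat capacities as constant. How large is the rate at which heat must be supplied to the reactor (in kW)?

Extent of reaction ξ = 0.321 × 86.3 = 27.702 mol/min
Reaction term: ξ·ΔH°_rxn = 27.702 × 82.5 = 2285.4 kJ/min
Sensible, feed 59.0→25 °C: -651.39 kJ/min
Outlet flows (mol/min): A 58.598, B 27.702, C 27.702
Sensible, products 25→49.2 °C: 475.03 kJ/min
Q = ΔH = 2109.1 kJ/min = 35.151 kW
Heat supplied = 35.151 kW

Q_in = 35.2 kW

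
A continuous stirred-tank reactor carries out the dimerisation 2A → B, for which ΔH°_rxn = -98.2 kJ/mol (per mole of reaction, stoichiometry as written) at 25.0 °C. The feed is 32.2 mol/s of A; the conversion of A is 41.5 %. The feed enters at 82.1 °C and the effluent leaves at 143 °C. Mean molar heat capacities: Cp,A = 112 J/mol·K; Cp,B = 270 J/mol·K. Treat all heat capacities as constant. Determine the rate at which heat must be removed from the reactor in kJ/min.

Extent of reaction ξ = 0.415 × 32.2 / 2 = 6.6815 mol/s
Reaction term: ξ·ΔH°_rxn = 6.6815 × -98.2 = -656.12 kJ/s
Sensible, feed 82.1→25 °C: -205.93 kJ/s
Outlet flows (mol/s): A 18.837, B 6.6815
Sensible, products 25→143 °C: 461.82 kJ/s
Q = ΔH = -400.23 kJ/s = -400.23 kW
Heat removed = 24014 kJ/min

Q_out = 24000 kJ/min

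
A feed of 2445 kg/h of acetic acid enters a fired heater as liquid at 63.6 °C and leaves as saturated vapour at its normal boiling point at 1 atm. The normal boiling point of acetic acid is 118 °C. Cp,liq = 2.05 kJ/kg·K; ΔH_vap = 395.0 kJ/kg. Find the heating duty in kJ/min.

liquid 63.6→118 °C: 111.52 kJ/kg
vaporisation at 118 °C: 395 kJ/kg
Δh = 111.52 + 395 = 506.52 kJ/kg
Q = ṁ·Δh = 2445 kg/h × 506.52 kJ/kg = 1.2384e+06 kJ/h
|Q| = 344.01 kW = 20641 kJ/min

Q = 20600 kJ/min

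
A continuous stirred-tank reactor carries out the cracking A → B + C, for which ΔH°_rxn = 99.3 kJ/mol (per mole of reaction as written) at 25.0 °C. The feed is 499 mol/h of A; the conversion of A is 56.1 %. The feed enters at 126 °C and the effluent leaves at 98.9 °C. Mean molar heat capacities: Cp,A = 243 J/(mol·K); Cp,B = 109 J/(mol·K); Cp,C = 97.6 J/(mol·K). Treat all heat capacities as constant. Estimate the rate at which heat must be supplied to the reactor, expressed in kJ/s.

Extent of reaction ξ = 0.561 × 499 = 279.94 mol/h
Reaction term: ξ·ΔH°_rxn = 279.94 × 99.3 = 27798 kJ/h
Sensible, feed 126→25 °C: -12247 kJ/h
Outlet flows (mol/h): A 219.06, B 279.94, C 279.94
Sensible, products 25→98.9 °C: 8207.9 kJ/h
Q = ΔH = 23759 kJ/h = 6.5997 kW
Heat supplied = 6.5997 kJ/s

Q_in = 6.60 kJ/s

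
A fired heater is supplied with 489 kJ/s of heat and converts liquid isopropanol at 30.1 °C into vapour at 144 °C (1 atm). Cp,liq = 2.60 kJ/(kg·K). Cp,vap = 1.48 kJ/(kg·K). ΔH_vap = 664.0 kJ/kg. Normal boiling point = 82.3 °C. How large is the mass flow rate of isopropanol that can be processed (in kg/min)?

ṁ = 32.9 kg/min

Δh = 2.60×(82.3−30.1) + 664.0 + 1.48×(144−82.3) = 891.04 kJ/kg
Q = 489 kJ/s = 489 kJ/s = 29340 kJ/min
ṁ = Q/Δh = 29340 / 891.04 = 32.928 kg/min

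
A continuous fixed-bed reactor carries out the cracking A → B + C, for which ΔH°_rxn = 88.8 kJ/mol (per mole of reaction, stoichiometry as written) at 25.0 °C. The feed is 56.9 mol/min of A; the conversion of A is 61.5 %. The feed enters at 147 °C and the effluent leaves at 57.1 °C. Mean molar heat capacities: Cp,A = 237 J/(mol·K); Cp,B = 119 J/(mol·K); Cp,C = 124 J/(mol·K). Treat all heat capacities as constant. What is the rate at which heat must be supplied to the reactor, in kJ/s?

Q_in = 31.7 kJ/s

Extent of reaction ξ = 0.615 × 56.9 = 34.993 mol/min
Reaction term: ξ·ΔH°_rxn = 34.993 × 88.8 = 3107.4 kJ/min
Sensible, feed 147→25 °C: -1645.2 kJ/min
Outlet flows (mol/min): A 21.907, B 34.993, C 34.993
Sensible, products 25→57.1 °C: 439.62 kJ/min
Q = ΔH = 1901.8 kJ/min = 31.697 kW
Heat supplied = 31.697 kJ/s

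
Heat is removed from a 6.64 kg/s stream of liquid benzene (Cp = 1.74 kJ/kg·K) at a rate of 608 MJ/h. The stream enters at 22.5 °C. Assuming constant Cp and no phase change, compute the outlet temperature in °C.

Q = 608 MJ/h = 168.89 kJ/s
ΔT = Q/(ṁ·Cp) = 168.89/(6.64×1.74) = 14.618 K
T_out = 22.5 − 14.618 = 7.8821 °C

T_out = 7.88 °C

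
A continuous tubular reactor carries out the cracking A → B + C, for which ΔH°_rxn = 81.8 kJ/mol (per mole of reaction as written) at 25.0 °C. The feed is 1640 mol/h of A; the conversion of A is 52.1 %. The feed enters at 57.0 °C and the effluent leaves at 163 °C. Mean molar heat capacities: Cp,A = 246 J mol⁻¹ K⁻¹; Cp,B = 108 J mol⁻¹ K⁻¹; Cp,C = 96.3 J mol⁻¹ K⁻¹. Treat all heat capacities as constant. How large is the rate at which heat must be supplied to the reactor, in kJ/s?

Extent of reaction ξ = 0.521 × 1640 = 854.44 mol/h
Reaction term: ξ·ΔH°_rxn = 854.44 × 81.8 = 69893 kJ/h
Sensible, feed 57.0→25 °C: -12910 kJ/h
Outlet flows (mol/h): A 785.56, B 854.44, C 854.44
Sensible, products 25→163 °C: 50758 kJ/h
Q = ΔH = 107740 kJ/h = 29.928 kW
Heat supplied = 29.928 kJ/s

Q_in = 29.9 kJ/s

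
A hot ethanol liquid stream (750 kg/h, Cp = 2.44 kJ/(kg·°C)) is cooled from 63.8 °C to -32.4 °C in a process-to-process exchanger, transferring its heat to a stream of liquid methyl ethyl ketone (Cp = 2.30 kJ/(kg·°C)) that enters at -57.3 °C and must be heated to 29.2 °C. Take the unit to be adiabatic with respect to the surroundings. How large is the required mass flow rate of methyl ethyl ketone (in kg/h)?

ṁ_c = 885 kg/h

Heat released by hot stream: Q = 750 × 2.44 × (63.8 − -32.4) = 176050 kJ/h
Energy balance on cold side (adiabatic exchanger): Q = ṁ_c·Cp_c·(T_c,out − T_c,in)
ṁ_c = 176050 / [2.30 × (29.2 − -57.3)] = 884.88 kg/h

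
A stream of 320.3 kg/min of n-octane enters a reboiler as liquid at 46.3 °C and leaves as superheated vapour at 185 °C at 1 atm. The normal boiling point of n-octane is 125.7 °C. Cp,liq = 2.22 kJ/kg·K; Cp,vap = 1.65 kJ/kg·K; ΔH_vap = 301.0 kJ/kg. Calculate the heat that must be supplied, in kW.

Q = 3070 kW

liquid 46.3→125.7 °C: 176.27 kJ/kg
vaporisation at 125.7 °C: 301 kJ/kg
vapour 125.7→185 °C: 97.845 kJ/kg
Δh = 176.27 + 301 + 97.845 = 575.11 kJ/kg
Q = ṁ·Δh = 320.3 kg/min × 575.11 kJ/kg = 184210 kJ/min
|Q| = 3070.1 kW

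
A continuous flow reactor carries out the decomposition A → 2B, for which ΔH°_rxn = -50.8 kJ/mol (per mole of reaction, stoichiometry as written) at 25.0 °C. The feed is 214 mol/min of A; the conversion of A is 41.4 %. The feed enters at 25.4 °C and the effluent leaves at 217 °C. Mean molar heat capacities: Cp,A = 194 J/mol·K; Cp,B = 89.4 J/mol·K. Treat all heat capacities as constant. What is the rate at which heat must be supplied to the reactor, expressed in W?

Q_in = 53300 W

Extent of reaction ξ = 0.414 × 214 = 88.596 mol/min
Reaction term: ξ·ΔH°_rxn = 88.596 × -50.8 = -4500.7 kJ/min
Sensible, feed 25.4→25 °C: -16.606 kJ/min
Outlet flows (mol/min): A 125.4, B 177.19
Sensible, products 25→217 °C: 7712.5 kJ/min
Q = ΔH = 3195.2 kJ/min = 53.254 kW
Heat supplied = 53254 W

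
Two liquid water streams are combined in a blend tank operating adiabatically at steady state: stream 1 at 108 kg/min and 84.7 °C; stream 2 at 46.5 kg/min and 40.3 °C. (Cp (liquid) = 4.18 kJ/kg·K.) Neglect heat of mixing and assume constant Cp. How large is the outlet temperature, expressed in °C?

T_out = 71.3 °C

Adiabatic, steady state ⇒ Σ ṁᵢCp,ᵢ(T_out − Tᵢ) = 0
Σ ṁᵢCp,ᵢTᵢ = 108×4.18×84.7 + 46.5×4.18×40.3 = 46070
Σ ṁᵢCp,ᵢ = 108×4.18 + 46.5×4.18 = 645.81
T_out = 46070 / 645.81 = 71.337 °C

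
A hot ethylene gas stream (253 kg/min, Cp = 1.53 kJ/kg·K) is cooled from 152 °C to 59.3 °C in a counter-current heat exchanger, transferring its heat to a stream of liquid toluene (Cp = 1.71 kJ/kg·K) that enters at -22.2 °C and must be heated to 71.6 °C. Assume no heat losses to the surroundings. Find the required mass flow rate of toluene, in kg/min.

ṁ_c = 224 kg/min

Heat released by hot stream: Q = 253 × 1.53 × (152 − 59.3) = 35883 kJ/min
Energy balance on cold side (adiabatic exchanger): Q = ṁ_c·Cp_c·(T_c,out − T_c,in)
ṁ_c = 35883 / [1.71 × (71.6 − -22.2)] = 223.71 kg/min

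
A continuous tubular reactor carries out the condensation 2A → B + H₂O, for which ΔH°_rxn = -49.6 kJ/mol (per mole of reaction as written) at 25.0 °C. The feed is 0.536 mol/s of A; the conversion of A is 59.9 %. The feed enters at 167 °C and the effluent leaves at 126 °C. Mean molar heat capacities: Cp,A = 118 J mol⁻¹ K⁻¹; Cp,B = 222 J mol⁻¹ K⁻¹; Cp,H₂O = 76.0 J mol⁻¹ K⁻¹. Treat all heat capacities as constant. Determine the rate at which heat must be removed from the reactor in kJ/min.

Q_out = 573 kJ/min

Extent of reaction ξ = 0.599 × 0.536 / 2 = 0.16053 mol/s
Reaction term: ξ·ΔH°_rxn = 0.16053 × -49.6 = -7.9624 kJ/s
Sensible, feed 167→25 °C: -8.9812 kJ/s
Outlet flows (mol/s): A 0.21494, B 0.16053, H₂O 0.16053
Sensible, products 25→126 °C: 7.3933 kJ/s
Q = ΔH = -9.5503 kJ/s = -9.5503 kW
Heat removed = 573.02 kJ/min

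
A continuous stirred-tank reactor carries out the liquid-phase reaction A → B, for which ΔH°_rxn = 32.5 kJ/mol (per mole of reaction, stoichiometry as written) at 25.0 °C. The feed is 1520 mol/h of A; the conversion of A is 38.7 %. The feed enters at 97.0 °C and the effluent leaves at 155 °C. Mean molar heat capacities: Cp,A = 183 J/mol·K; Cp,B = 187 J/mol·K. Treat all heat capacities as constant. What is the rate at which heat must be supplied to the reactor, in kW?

Q_in = 9.88 kW

Extent of reaction ξ = 0.387 × 1520 = 588.24 mol/h
Reaction term: ξ·ΔH°_rxn = 588.24 × 32.5 = 19118 kJ/h
Sensible, feed 97.0→25 °C: -20028 kJ/h
Outlet flows (mol/h): A 931.76, B 588.24
Sensible, products 25→155 °C: 36467 kJ/h
Q = ΔH = 35557 kJ/h = 9.8769 kW
Heat supplied = 9.8769 kW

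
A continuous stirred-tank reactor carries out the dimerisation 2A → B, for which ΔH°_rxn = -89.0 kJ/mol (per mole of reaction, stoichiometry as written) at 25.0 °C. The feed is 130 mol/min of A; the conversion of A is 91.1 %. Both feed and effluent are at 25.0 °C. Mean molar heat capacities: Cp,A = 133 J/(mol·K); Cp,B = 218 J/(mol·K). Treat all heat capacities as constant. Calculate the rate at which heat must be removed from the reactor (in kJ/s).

Extent of reaction ξ = 0.911 × 130 / 2 = 59.215 mol/min
Reaction term: ξ·ΔH°_rxn = 59.215 × -89.0 = -5270.1 kJ/min
Q = ΔH = -5270.1 kJ/min = -87.836 kW
Heat removed = 87.836 kJ/s

Q_out = 87.8 kJ/s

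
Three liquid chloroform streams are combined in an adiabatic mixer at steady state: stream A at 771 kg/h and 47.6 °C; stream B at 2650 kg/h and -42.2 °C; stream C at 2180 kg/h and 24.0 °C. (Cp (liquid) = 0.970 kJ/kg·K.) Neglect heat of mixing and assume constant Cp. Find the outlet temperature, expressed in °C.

T_out = -4.07 °C

Energy balance with Q = 0: Σ ṁᵢCp,ᵢ(T_out − Tᵢ) = 0
T_out = Σ ṁᵢCp,ᵢTᵢ / Σ ṁᵢCp,ᵢ
      = -22126 / 5433 = -4.0726 °C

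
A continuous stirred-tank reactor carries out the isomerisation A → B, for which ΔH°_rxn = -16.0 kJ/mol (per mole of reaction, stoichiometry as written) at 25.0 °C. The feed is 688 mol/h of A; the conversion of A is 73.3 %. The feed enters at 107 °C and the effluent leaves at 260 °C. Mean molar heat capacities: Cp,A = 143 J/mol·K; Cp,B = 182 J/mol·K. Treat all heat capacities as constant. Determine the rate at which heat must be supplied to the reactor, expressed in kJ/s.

Q_in = 3.22 kJ/s

Extent of reaction ξ = 0.733 × 688 = 504.3 mol/h
Reaction term: ξ·ΔH°_rxn = 504.3 × -16.0 = -8068.9 kJ/h
Sensible, feed 107→25 °C: -8067.5 kJ/h
Outlet flows (mol/h): A 183.7, B 504.3
Sensible, products 25→260 °C: 27742 kJ/h
Q = ΔH = 11606 kJ/h = 3.2238 kW
Heat supplied = 3.2238 kJ/s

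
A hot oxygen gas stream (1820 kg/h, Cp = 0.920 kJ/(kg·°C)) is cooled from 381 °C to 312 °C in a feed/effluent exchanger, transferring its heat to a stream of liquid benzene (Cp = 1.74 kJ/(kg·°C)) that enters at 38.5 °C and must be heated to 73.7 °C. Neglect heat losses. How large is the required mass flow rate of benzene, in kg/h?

Heat released by hot stream: Q = 1820 × 0.920 × (381 − 312) = 115530 kJ/h
Energy balance on cold side (adiabatic exchanger): Q = ṁ_c·Cp_c·(T_c,out − T_c,in)
ṁ_c = 115530 / [1.74 × (73.7 − 38.5)] = 1886.3 kg/h

ṁ_c = 1890 kg/h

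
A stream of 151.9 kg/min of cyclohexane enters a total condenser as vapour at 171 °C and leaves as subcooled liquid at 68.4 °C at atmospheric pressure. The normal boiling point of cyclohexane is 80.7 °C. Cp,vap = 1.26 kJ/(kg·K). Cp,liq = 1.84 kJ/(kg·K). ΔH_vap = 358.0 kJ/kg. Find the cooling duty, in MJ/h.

Q_c = 4510 MJ/h

vapour 171→80.7 °C: -113.78 kJ/kg
condensation at 80.7 °C: -358 kJ/kg
liquid 80.7→68.4 °C: -22.632 kJ/kg
Δh = -113.78 + -358 + -22.632 = -494.41 kJ/kg
Q = ṁ·Δh = 151.9 kg/min × -494.41 kJ/kg = -75101 kJ/min
|Q| = 1251.7 kW = 4506.1 MJ/h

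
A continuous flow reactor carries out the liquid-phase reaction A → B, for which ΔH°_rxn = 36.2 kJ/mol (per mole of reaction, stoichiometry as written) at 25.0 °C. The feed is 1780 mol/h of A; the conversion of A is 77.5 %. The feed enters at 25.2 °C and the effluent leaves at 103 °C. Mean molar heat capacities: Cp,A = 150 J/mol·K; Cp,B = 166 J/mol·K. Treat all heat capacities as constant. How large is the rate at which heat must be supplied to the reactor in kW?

Extent of reaction ξ = 0.775 × 1780 = 1379.5 mol/h
Reaction term: ξ·ΔH°_rxn = 1379.5 × 36.2 = 49938 kJ/h
Sensible, feed 25.2→25 °C: -53.4 kJ/h
Outlet flows (mol/h): A 400.5, B 1379.5
Sensible, products 25→103 °C: 22548 kJ/h
Q = ΔH = 72432 kJ/h = 20.12 kW
Heat supplied = 20.12 kW

Q_in = 20.1 kW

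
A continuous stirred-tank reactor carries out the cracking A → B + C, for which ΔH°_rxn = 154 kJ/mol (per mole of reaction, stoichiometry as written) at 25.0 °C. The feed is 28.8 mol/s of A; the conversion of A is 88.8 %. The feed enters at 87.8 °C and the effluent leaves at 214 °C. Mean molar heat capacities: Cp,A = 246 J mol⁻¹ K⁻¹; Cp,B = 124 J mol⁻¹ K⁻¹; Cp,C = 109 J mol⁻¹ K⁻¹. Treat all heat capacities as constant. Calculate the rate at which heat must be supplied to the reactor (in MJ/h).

Extent of reaction ξ = 0.888 × 28.8 = 25.574 mol/s
Reaction term: ξ·ΔH°_rxn = 25.574 × 154 = 3938.5 kJ/s
Sensible, feed 87.8→25 °C: -444.93 kJ/s
Outlet flows (mol/s): A 3.2256, B 25.574, C 25.574
Sensible, products 25→214 °C: 1276.2 kJ/s
Q = ΔH = 4769.7 kJ/s = 4769.7 kW
Heat supplied = 17171 MJ/h

Q_in = 17200 MJ/h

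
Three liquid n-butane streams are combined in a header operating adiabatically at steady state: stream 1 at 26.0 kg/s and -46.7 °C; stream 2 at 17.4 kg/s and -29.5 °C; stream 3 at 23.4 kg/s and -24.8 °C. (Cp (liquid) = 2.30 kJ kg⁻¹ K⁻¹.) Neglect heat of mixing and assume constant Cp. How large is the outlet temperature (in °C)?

Adiabatic, steady state ⇒ Σ ṁᵢCp,ᵢ(T_out − Tᵢ) = 0
T_out = Σ ṁᵢCp,ᵢTᵢ / Σ ṁᵢCp,ᵢ
      = -5308 / 153.64 = -34.548 °C

T_out = -34.5 °C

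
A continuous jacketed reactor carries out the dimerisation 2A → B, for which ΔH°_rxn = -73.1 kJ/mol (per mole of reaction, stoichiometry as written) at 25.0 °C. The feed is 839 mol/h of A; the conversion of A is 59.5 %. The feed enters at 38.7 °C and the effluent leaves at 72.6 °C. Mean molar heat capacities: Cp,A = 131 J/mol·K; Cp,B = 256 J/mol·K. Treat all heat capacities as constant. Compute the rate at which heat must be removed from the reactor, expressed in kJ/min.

Extent of reaction ξ = 0.595 × 839 / 2 = 249.6 mol/h
Reaction term: ξ·ΔH°_rxn = 249.6 × -73.1 = -18246 kJ/h
Sensible, feed 38.7→25 °C: -1505.8 kJ/h
Outlet flows (mol/h): A 339.8, B 249.6
Sensible, products 25→72.6 °C: 5160.4 kJ/h
Q = ΔH = -14591 kJ/h = -4.0531 kW
Heat removed = 243.19 kJ/min

Q_out = 243 kJ/min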